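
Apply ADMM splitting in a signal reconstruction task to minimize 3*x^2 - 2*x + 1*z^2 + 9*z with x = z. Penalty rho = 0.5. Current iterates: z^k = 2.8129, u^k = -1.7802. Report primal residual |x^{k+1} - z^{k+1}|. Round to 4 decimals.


ADMM iteration with rho = 0.5, z^k = 2.8129, u^k = -1.7802
Step 1: x-update.
Minimize 3*x^2 - 2*x + (0.5/2)*(x - 2.8129 - 1.7802)^2
FOC: (2*3 + 0.5)*x = 2 + 0.5*(2.8129 + 1.7802)
x^{k+1} = 0.661
Step 2: z-update.
Minimize 1*z^2 + 9*z + (0.5/2)*(0.661 - z - 1.7802)^2
FOC: (2*1 + 0.5)*z = -9 + 0.5*(0.661 - 1.7802)
z^{k+1} = -3.8238
Step 3: u-update.
u^{k+1} = -1.7802 + 0.661 + 3.8238 = 2.7046
Step 4: Primal residual = |0.661 + 3.8238| = 4.4848


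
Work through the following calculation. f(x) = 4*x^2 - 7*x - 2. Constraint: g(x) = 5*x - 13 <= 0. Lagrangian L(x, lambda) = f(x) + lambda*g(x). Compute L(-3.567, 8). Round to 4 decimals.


Step 1: Evaluate f(x).
f(-3.567) = 4*(-3.567)^2 - 7*(-3.567) - 2 = 73.863
Step 2: Evaluate g(x).
g(-3.567) = 5*-3.567 - 13 = -30.835
Step 3: Compute Lagrangian.
L = 73.863 + 8*-30.835 = -172.817


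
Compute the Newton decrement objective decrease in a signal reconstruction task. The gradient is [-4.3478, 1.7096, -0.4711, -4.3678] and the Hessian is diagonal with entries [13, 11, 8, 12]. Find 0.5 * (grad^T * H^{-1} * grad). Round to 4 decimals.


Step 1: H is diagonal, so H^(-1) * g = [-0.3344, 0.1554, -0.0589, -0.364].
Step 2: g^T H^(-1) g = sum_i g_i^2 / H_ii
  = (-4.3478)^2/13 + (1.7096)^2/11 + (-0.4711)^2/8 + (-4.3678)^2/12
  = 1.4541 + 0.2657 + 0.0277 + 1.5898 = 3.3374
Step 3: Objective decrease = 0.5 * g^T H^(-1) g = 1.6687


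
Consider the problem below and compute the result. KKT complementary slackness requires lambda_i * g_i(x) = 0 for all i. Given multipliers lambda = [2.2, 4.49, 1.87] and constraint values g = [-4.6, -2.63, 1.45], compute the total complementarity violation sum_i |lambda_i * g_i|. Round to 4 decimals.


KKT complementary slackness check:
lambda_1 * g_1 = 2.2 * -4.6 = -10.12
lambda_2 * g_2 = 4.49 * -2.63 = -11.8087
lambda_3 * g_3 = 1.87 * 1.45 = 2.7115
Total violation = 10.12 + 11.8087 + 2.7115 = 24.6402


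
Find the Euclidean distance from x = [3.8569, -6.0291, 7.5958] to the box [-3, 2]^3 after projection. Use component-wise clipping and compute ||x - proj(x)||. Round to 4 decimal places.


Project each component onto [-3, 2].
clip(3.8569) = 2.0, clip(-6.0291) = -3.0, clip(7.5958) = 2.0
Projection = [2.0, -3.0, 2.0]
Squared diffs: [3.4481, 9.1754, 31.313]
Distance = sqrt(43.9365) = 6.6285


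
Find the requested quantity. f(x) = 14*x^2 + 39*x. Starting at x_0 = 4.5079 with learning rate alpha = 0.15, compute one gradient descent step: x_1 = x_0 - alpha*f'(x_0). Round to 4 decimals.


We compute the gradient at x_0 and apply the update.
f'(x) = 28*x + 39
f'(4.5079) = 28*4.5079 + 39 = 165.2212
x_1 = 4.5079 - 0.15*165.2212 = -20.2753


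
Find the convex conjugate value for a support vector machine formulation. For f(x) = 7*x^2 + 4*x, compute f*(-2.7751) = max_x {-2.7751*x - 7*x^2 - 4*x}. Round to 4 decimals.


f*(y) = sup_x {y*x - a*x^2 - b*x} = sup_x {(y-b)*x - a*x^2}
FOC: (y - b) - 2a*x = 0 => x* = (y - b)/(2a)
x* = (-2.7751 - 4)/(2*7) = -0.4839
f*(-2.7751) = (y-b)^2/(4a) = (-2.7751 - 4)^2/(4*7)
= 45.902/28 = 1.6394


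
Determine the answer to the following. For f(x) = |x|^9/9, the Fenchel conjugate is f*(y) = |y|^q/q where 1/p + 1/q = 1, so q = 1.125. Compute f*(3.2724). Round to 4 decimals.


The conjugate exponent q satisfies 1/p + 1/q = 1.
p = 9, so q = 9/(9 - 1) = 1.125
|y|^q = 3.2724^1.125 = 3.7951
f*(3.2724) = 3.7951 / 1.125 = 3.3734


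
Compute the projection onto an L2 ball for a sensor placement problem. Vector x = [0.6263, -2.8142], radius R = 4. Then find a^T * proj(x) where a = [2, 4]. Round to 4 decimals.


Step 1: Compute ||x|| (intermediates to 6 decimals).
||x|| = sqrt(0.6263^2 + (-2.8142)^2) = 2.883049
Step 2: Project.
Since ||x|| <= R, proj = x (no scaling needed).
proj(x) = [0.6263, -2.8142]
Step 3: Dot product.
a^T * proj(x) = 2*0.6263 + 4*(-2.8142) = -10.0042


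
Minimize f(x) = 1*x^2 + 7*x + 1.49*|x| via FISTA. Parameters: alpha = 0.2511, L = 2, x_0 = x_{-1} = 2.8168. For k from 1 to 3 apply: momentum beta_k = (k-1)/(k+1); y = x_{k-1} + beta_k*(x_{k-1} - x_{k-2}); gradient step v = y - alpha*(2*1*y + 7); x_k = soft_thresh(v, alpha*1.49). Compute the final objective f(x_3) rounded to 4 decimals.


FISTA on f(x) = 1*x^2 + 7*x + 1.49*|x|
L = 2, alpha = 0.2511
Iteration 1: beta = 0.0, y = 2.8168 + 0.0*(2.8168 - 2.8168) = 2.8168
  grad(y) = 12.6336, v = y - alpha*grad = -0.3555
  prox(v) = soft_thresh(-0.3555, 0.3741) = 0.0
Iteration 2: beta = 0.3333, y = 0.0 + 0.3333*(0.0 - 2.8168) = -0.9389
  grad(y) = 5.1221, v = y - alpha*grad = -2.2251
  prox(v) = soft_thresh(-2.2251, 0.3741) = -1.851
Iteration 3: beta = 0.5, y = -1.851 + 0.5*(-1.851 - 0.0) = -2.7764
  grad(y) = 1.4471, v = y - alpha*grad = -3.1398
  prox(v) = soft_thresh(-3.1398, 0.3741) = -2.7657
f(x_3) = 1*(-2.7657)^2 + 7*(-2.7657) + 1.49*|-2.7657| = -7.5899


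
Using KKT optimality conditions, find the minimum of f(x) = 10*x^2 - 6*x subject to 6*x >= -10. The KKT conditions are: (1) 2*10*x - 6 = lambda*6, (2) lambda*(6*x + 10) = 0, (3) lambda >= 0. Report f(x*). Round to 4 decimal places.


Step 1: Try lambda = 0 (constraint inactive).
Stationarity: 2*10*x - 6 = 0
x* = 6/(2*10) = 0.3
Check constraint: 6*0.3 = 1.8 >= -10 -- satisfied.
Step 2: Compute optimal value.
f(x*) = 10*0.3^2 - 6*0.3 = -0.9


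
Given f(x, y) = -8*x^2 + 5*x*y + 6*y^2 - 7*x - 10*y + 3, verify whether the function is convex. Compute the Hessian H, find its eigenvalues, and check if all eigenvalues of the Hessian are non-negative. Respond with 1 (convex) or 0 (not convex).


The Hessian of f(x,y) = -8*x^2 + 5*x*y + 6*y^2 - 7*x - 10*y + 3 is:
H = [[-16, 5], [5, 12]]
Trace = -16 + 12 = -4
Determinant = -16*12 - (5)^2 = -217
Discriminant = (-4)^2 - 4*-217 = 884.0
Eigenvalues: lambda_1 = -16.8661, lambda_2 = 12.8661
The function is not convex.

0


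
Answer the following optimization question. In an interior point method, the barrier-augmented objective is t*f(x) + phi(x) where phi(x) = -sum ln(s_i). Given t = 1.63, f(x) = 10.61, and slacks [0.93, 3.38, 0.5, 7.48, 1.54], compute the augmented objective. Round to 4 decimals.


Step 1: Compute log-barrier.
ln values: [-0.0726, 1.2179, -0.6931, 2.0122, 0.4318]
phi = -(-0.0726 + 1.2179 - 0.6931 + 2.0122 + 0.4318) = -2.8962
Step 2: Compute augmented objective.
t*f(x) = 1.63*10.61 = 17.2943
Total = 17.2943 - 2.8962 = 14.3981


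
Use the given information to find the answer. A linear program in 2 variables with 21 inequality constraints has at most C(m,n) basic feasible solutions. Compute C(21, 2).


Each vertex corresponds to some choice of n active constraints out of m, so the number of vertices is at most C(m, n) = m! / (n!(m-n)!).
m = 21, n = 2
Numerator: 21 * 20
Denominator: 2! = 2
C(21, 2) = 210


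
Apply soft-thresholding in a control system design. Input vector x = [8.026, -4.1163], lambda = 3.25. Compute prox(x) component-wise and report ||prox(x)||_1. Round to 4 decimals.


Soft-thresholding with lambda = 3.25:
prox(8.026) = sign(8.026)*max(|8.026| - 3.25, 0) = 4.776
prox(-4.1163) = sign(-4.1163)*max(|-4.1163| - 3.25, 0) = -0.8663
prox(x) = [4.776, -0.8663]
||prox(x)||_1 = 4.776 + 0.8663 = 5.6423


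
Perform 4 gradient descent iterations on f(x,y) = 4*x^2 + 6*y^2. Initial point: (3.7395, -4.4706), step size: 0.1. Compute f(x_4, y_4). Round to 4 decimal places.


Gradient descent on f(x,y) = 4*x^2 + 6*y^2.
Starting point: (3.7395, -4.4706), alpha = 0.1
Step 1: grad_x = 2*4*3.7395 = 29.916, grad_y = 2*6*-4.4706 = -53.6472
  x_1 = 3.7395 - 0.1*29.916 = 0.7479
  y_1 = -4.4706 - 0.1*-53.6472 = 0.8941
Step 2: grad_x = 2*4*0.7479 = 5.9832, grad_y = 2*6*0.8941 = 10.7294
  x_2 = 0.7479 - 0.1*5.9832 = 0.1496
  y_2 = 0.8941 - 0.1*10.7294 = -0.1788
Step 3: grad_x = 2*4*0.1496 = 1.1966, grad_y = 2*6*-0.1788 = -2.1459
  x_3 = 0.1496 - 0.1*1.1966 = 0.0299
  y_3 = -0.1788 - 0.1*-2.1459 = 0.0358
Step 4: grad_x = 2*4*0.0299 = 0.2393, grad_y = 2*6*0.0358 = 0.4292
  x_4 = 0.0299 - 0.1*0.2393 = 0.006
  y_4 = 0.0358 - 0.1*0.4292 = -0.0072
f(0.006, -0.0072) = 4*0.006^2 + 6*(-0.0072)^2 = 0.0005


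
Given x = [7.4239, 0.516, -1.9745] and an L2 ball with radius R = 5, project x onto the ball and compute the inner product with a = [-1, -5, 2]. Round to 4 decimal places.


Step 1: Compute ||x|| (intermediates to 6 decimals).
||x|| = sqrt(7.4239^2 + 0.516^2 + (-1.9745)^2) = 7.699299
Step 2: Project.
Since ||x|| > R, scale = R/||x|| = 5/7.699299 = 0.64941, proj(x) = scale * x
proj(x) = [4.821155, 0.335096, -1.28226]
Step 3: Dot product.
a^T * proj(x) = -1*4.821155 - 5*0.335096 + 2*(-1.28226) = -9.0612


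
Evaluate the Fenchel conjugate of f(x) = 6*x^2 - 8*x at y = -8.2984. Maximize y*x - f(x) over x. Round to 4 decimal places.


f*(y) = sup_x {y*x - a*x^2 - b*x} = sup_x {(y-b)*x - a*x^2}
FOC: (y - b) - 2a*x = 0 => x* = (y - b)/(2a)
x* = (-8.2984 + 8)/(2*6) = -0.0249
f*(-8.2984) = (y-b)^2/(4a) = (-8.2984 + 8)^2/(4*6)
= 0.089/24 = 0.0037


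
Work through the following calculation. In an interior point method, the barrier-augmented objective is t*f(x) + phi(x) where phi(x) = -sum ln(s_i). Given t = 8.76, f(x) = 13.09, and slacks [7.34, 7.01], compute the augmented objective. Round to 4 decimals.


Step 1: Compute log-barrier.
ln values: [1.9933, 1.9473]
phi = -(1.9933 + 1.9473) = -3.9407
Step 2: Compute augmented objective.
t*f(x) = 8.76*13.09 = 114.6684
Total = 114.6684 - 3.9407 = 110.7277


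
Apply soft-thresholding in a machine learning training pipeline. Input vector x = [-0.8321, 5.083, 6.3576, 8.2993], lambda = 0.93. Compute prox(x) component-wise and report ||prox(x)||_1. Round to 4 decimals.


Soft-thresholding with lambda = 0.93:
prox(-0.8321) = sign(-0.8321)*max(|-0.8321| - 0.93, 0) = 0.0
prox(5.083) = sign(5.083)*max(|5.083| - 0.93, 0) = 4.153
prox(6.3576) = sign(6.3576)*max(|6.3576| - 0.93, 0) = 5.4276
prox(8.2993) = sign(8.2993)*max(|8.2993| - 0.93, 0) = 7.3693
prox(x) = [0.0, 4.153, 5.4276, 7.3693]
||prox(x)||_1 = 0.0 + 4.153 + 5.4276 + 7.3693 = 16.9499


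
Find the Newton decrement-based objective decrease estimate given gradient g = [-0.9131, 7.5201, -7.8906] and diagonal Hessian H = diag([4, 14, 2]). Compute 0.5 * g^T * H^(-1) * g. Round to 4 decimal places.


Step 1: H is diagonal, so H^(-1) * g = [-0.2283, 0.5372, -3.9453].
Step 2: g^T H^(-1) g = sum_i g_i^2 / H_ii
  = (-0.9131)^2/4 + (7.5201)^2/14 + (-7.8906)^2/2
  = 0.2084 + 4.0394 + 31.1308 = 35.3786
Step 3: Objective decrease = 0.5 * g^T H^(-1) g = 17.6893


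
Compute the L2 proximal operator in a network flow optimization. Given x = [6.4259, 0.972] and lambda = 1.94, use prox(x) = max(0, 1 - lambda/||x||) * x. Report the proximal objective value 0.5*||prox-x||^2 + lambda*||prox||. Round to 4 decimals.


Step 1: Compute ||x||.
||x|| = 6.499
Step 2: Compute scaling factor.
scale = max(0, 1 - 1.94/6.499) = 0.7015
Step 3: prox(x) = [4.5077, 0.6819]
||prox(x)|| = 4.559
Step 4: Proximal objective.
0.5*||prox-x||^2 = 1.8818
lambda*||prox|| = 8.8445
Total = 10.7263


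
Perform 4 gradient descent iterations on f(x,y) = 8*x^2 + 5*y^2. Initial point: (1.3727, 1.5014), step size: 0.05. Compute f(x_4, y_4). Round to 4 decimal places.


Gradient descent on f(x,y) = 8*x^2 + 5*y^2.
Starting point: (1.3727, 1.5014), alpha = 0.05
Step 1: grad_x = 2*8*1.3727 = 21.9632, grad_y = 2*5*1.5014 = 15.014
  x_1 = 1.3727 - 0.05*21.9632 = 0.2745
  y_1 = 1.5014 - 0.05*15.014 = 0.7507
Step 2: grad_x = 2*8*0.2745 = 4.3926, grad_y = 2*5*0.7507 = 7.507
  x_2 = 0.2745 - 0.05*4.3926 = 0.0549
  y_2 = 0.7507 - 0.05*7.507 = 0.3754
Step 3: grad_x = 2*8*0.0549 = 0.8785, grad_y = 2*5*0.3754 = 3.7535
  x_3 = 0.0549 - 0.05*0.8785 = 0.011
  y_3 = 0.3754 - 0.05*3.7535 = 0.1877
Step 4: grad_x = 2*8*0.011 = 0.1757, grad_y = 2*5*0.1877 = 1.8768
  x_4 = 0.011 - 0.05*0.1757 = 0.0022
  y_4 = 0.1877 - 0.05*1.8768 = 0.0938
f(0.0022, 0.0938) = 8*0.0022^2 + 5*0.0938^2 = 0.0441


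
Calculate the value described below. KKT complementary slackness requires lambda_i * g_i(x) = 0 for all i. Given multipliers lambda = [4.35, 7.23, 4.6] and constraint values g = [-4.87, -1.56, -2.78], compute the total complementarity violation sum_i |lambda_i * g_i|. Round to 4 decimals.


KKT complementary slackness check:
lambda_1 * g_1 = 4.35 * -4.87 = -21.1845
lambda_2 * g_2 = 7.23 * -1.56 = -11.2788
lambda_3 * g_3 = 4.6 * -2.78 = -12.788
Total violation = 21.1845 + 11.2788 + 12.788 = 45.2513


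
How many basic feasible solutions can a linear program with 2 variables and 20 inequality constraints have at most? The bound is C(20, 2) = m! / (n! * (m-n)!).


Each vertex corresponds to some choice of n active constraints out of m, so the number of vertices is at most C(m, n) = m! / (n!(m-n)!).
m = 20, n = 2
Numerator: 20 * 19
Denominator: 2! = 2
C(20, 2) = 190


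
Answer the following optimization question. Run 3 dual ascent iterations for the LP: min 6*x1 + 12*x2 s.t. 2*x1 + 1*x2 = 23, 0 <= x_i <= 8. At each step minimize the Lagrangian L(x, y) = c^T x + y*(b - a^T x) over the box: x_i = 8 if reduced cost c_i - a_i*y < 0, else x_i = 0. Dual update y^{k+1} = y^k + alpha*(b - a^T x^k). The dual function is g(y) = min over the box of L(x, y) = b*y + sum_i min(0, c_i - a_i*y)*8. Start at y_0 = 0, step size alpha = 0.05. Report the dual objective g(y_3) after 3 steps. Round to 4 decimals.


Dual ascent for LP: min 6*x1 + 12*x2, 2*x1 + 1*x2 = 23, 0 <= x_i <= 8
Step 1: y^k = 0.0, reduced costs: (6.0, 12.0)
  x^k = (0.0, 0.0), subgradient = b - a^T x = 23.0
  y^{k+1} = 0.0 + 0.05*23.0 = 1.15
Step 2: y^k = 1.15, reduced costs: (3.7, 10.85)
  x^k = (0.0, 0.0), subgradient = b - a^T x = 23.0
  y^{k+1} = 1.15 + 0.05*23.0 = 2.3
Step 3: y^k = 2.3, reduced costs: (1.4, 9.7)
  x^k = (0.0, 0.0), subgradient = b - a^T x = 23.0
  y^{k+1} = 2.3 + 0.05*23.0 = 3.45
Dual objective at y_3 = 3.45: reduced costs (-0.9, 8.55), box minimizer x = (8.0, 0.0)
g(y_3) = b*y + (c1 - a1*y)*x1 + (c2 - a2*y)*x2 = 23*3.45 + (-0.9)*8.0 + 8.55*0.0 = 79.35 - 7.2 + 0.0 = 72.15


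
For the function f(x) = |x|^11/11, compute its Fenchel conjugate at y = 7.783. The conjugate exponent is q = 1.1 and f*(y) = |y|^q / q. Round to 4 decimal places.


The conjugate exponent q satisfies 1/p + 1/q = 1.
p = 11, so q = 11/(11 - 1) = 1.1
|y|^q = 7.783^1.1 = 9.5557
f*(7.783) = 9.5557 / 1.1 = 8.687


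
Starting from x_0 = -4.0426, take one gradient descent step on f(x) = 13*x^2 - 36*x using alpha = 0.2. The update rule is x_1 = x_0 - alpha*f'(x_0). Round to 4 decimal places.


We compute the gradient at x_0 and apply the update.
f'(x) = 26*x - 36
f'(-4.0426) = 26*-4.0426 - 36 = -141.1076
x_1 = -4.0426 - 0.2*-141.1076 = 24.1789


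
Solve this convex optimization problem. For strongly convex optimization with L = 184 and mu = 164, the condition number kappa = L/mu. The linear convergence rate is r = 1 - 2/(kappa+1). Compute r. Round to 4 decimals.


Step 1: Compute the condition number.
kappa = L/mu = 184/164 = 1.122
Step 2: Compute the convergence rate.
r = 1 - 2/(kappa + 1) = 1 - 2*mu/(L + mu) = (L - mu)/(L + mu) = 20/348 = 0.0575


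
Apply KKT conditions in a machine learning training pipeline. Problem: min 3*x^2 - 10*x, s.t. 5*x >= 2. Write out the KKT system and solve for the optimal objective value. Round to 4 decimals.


Step 1: Try lambda = 0 (constraint inactive).
Stationarity: 2*3*x - 10 = 0
x* = 10/(2*3) = 5/3 = 1.6667 (rounded; the exact value 5/3 is used below)
Check constraint: 5*1.6667 = 8.3335 >= 2 -- satisfied.
Step 2: Compute optimal value.
f(x*) = 3*(5/3)^2 - 10*(5/3) = -8.3333


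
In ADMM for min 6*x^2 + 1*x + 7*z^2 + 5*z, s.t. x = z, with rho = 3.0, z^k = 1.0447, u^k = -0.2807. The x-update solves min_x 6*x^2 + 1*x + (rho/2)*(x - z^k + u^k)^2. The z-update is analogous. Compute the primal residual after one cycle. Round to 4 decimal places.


ADMM iteration with rho = 3.0, z^k = 1.0447, u^k = -0.2807
Step 1: x-update.
Minimize 6*x^2 + 1*x + (3.0/2)*(x - 1.0447 - 0.2807)^2
FOC: (2*6 + 3.0)*x = -1 + 3.0*(1.0447 + 0.2807)
x^{k+1} = 0.1984
Step 2: z-update.
Minimize 7*z^2 + 5*z + (3.0/2)*(0.1984 - z - 0.2807)^2
FOC: (2*7 + 3.0)*z = -5 + 3.0*(0.1984 - 0.2807)
z^{k+1} = -0.3086
Step 3: u-update.
u^{k+1} = -0.2807 + 0.1984 + 0.3086 = 0.2264
Step 4: Primal residual = |0.1984 + 0.3086| = 0.5071


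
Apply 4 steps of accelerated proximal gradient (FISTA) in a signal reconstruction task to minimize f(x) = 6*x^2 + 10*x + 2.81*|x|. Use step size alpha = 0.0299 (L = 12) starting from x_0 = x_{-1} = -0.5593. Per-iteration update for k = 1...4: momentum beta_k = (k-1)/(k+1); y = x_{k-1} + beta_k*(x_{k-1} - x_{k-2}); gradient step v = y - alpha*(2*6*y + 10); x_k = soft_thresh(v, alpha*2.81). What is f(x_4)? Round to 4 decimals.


FISTA on f(x) = 6*x^2 + 10*x + 2.81*|x|
L = 12, alpha = 0.0299
Iteration 1: beta = 0.0, y = -0.5593 + 0.0*(-0.5593 + 0.5593) = -0.5593
  grad(y) = 3.2884, v = y - alpha*grad = -0.6576
  prox(v) = soft_thresh(-0.6576, 0.084) = -0.5736
Iteration 2: beta = 0.3333, y = -0.5736 + 0.3333*(-0.5736 + 0.5593) = -0.5784
  grad(y) = 3.0595, v = y - alpha*grad = -0.6699
  prox(v) = soft_thresh(-0.6699, 0.084) = -0.5858
Iteration 3: beta = 0.5, y = -0.5858 + 0.5*(-0.5858 + 0.5736) = -0.5919
  grad(y) = 2.8966, v = y - alpha*grad = -0.6786
  prox(v) = soft_thresh(-0.6786, 0.084) = -0.5945
Iteration 4: beta = 0.6, y = -0.5945 + 0.6*(-0.5945 + 0.5858) = -0.5998
  grad(y) = 2.8029, v = y - alpha*grad = -0.6836
  prox(v) = soft_thresh(-0.6836, 0.084) = -0.5995
f(x_4) = 6*(-0.5995)^2 + 10*(-0.5995) + 2.81*|-0.5995| = -2.154


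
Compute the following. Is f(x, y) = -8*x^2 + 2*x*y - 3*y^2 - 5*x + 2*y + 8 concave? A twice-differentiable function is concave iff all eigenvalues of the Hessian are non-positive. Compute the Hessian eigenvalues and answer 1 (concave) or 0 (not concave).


The Hessian of f(x,y) = -8*x^2 + 2*x*y - 3*y^2 - 5*x + 2*y + 8 is:
H = [[-16, 2], [2, -6]]
Trace = -16 - 6 = -22
Determinant = -16*-6 - (2)^2 = 92
Discriminant = (-22)^2 - 4*92 = 116.0
Eigenvalues: lambda_1 = -16.3852, lambda_2 = -5.6148
The function is concave.

1


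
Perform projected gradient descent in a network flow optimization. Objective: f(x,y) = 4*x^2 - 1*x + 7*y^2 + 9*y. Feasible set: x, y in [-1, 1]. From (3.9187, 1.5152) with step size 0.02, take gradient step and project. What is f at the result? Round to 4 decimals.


Step 1: Compute gradient at (3.9187, 1.5152).
grad_x = 2*4*3.9187 - 1 = 30.3496
grad_y = 2*7*1.5152 + 9 = 30.2128
Step 2: Gradient step.
x_raw = 3.9187 - 0.02*30.3496 = 3.3117
y_raw = 1.5152 - 0.02*30.2128 = 0.9109
Step 3: Project onto [-1, 1].
x_proj = clip(3.3117) = 1.0
y_proj = clip(0.9109) = 0.9109
Step 4: Evaluate f.
f(1.0, 0.9109) = 17.0072


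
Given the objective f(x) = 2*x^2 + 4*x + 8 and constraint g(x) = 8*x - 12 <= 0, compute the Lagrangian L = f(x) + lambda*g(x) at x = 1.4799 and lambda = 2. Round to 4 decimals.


Step 1: Evaluate f(x).
f(1.4799) = 2*1.4799^2 + 4*1.4799 + 8 = 18.2998
Step 2: Evaluate g(x).
g(1.4799) = 8*1.4799 - 12 = -0.1608
Step 3: Compute Lagrangian.
L = 18.2998 + 2*-0.1608 = 17.9782


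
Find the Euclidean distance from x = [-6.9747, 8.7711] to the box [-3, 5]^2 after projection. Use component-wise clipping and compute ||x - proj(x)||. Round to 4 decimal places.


Project each component onto [-3, 5].
clip(-6.9747) = -3.0, clip(8.7711) = 5.0
Projection = [-3.0, 5.0]
Squared diffs: [15.7982, 14.2212]
Distance = sqrt(30.0194) = 5.479


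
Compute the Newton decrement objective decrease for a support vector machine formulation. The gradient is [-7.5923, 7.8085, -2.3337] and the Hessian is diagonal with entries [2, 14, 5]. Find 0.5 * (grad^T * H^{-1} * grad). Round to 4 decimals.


Step 1: H is diagonal, so H^(-1) * g = [-3.7962, 0.5578, -0.4667].
Step 2: g^T H^(-1) g = sum_i g_i^2 / H_ii
  = (-7.5923)^2/2 + (7.8085)^2/14 + (-2.3337)^2/5
  = 28.8215 + 4.3552 + 1.0892 = 34.2659
Step 3: Objective decrease = 0.5 * g^T H^(-1) g = 17.133


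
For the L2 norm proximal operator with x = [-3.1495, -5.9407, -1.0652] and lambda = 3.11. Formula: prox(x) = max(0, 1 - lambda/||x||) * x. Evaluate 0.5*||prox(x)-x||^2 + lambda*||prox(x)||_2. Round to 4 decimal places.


Step 1: Compute ||x||.
||x|| = 6.8078
Step 2: Compute scaling factor.
scale = max(0, 1 - 3.11/6.8078) = 0.5432
Step 3: prox(x) = [-1.7107, -3.2268, -0.5786]
||prox(x)|| = 3.6978
Step 4: Proximal objective.
0.5*||prox-x||^2 = 4.8361
lambda*||prox|| = 11.5002
Total = 16.3362


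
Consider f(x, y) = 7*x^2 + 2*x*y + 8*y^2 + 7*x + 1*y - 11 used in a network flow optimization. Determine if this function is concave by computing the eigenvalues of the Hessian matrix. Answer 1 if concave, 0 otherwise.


The Hessian of f(x,y) = 7*x^2 + 2*x*y + 8*y^2 + 7*x + 1*y - 11 is:
H = [[14, 2], [2, 16]]
Trace = 14 + 16 = 30
Determinant = 14*16 - (2)^2 = 220
Discriminant = (30)^2 - 4*220 = 20.0
Eigenvalues: lambda_1 = 12.7639, lambda_2 = 17.2361
The function is not concave.

0


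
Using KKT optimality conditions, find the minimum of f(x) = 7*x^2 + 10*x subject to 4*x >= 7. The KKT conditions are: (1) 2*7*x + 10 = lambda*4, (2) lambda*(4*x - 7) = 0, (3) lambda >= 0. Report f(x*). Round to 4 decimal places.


Step 1: Try lambda = 0 (constraint inactive).
x_unc = -10/(2*7) = -0.7143
Check: 4*-0.7143 = -2.8572 < 7 -- violated!
Step 2: Constraint must be active: 4*x = 7
x* = 7/4 = 1.75
lambda = (2*7*1.75 + 10)/4 = 8.625
Step 3: Compute optimal value.
f(x*) = 7*1.75^2 + 10*1.75 = 38.9375


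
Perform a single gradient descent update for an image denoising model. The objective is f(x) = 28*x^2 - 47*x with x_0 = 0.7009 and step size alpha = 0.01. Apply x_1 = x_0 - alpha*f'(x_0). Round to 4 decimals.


We compute the gradient at x_0 and apply the update.
f'(x) = 56*x - 47
f'(0.7009) = 56*0.7009 - 47 = -7.7496
x_1 = 0.7009 - 0.01*-7.7496 = 0.7784


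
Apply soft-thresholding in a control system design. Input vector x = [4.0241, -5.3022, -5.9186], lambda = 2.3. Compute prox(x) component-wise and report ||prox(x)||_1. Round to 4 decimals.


Soft-thresholding with lambda = 2.3:
prox(4.0241) = sign(4.0241)*max(|4.0241| - 2.3, 0) = 1.7241
prox(-5.3022) = sign(-5.3022)*max(|-5.3022| - 2.3, 0) = -3.0022
prox(-5.9186) = sign(-5.9186)*max(|-5.9186| - 2.3, 0) = -3.6186
prox(x) = [1.7241, -3.0022, -3.6186]
||prox(x)||_1 = 1.7241 + 3.0022 + 3.6186 = 8.3449


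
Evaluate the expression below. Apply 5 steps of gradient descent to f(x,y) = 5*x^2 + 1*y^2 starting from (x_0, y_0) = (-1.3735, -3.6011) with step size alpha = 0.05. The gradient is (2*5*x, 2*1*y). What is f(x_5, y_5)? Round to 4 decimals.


Gradient descent on f(x,y) = 5*x^2 + 1*y^2.
Starting point: (-1.3735, -3.6011), alpha = 0.05
Step 1: grad_x = 2*5*-1.3735 = -13.735, grad_y = 2*1*-3.6011 = -7.2022
  x_1 = -1.3735 - 0.05*-13.735 = -0.6868
  y_1 = -3.6011 - 0.05*-7.2022 = -3.241
Step 2: grad_x = 2*5*-0.6868 = -6.8675, grad_y = 2*1*-3.241 = -6.482
  x_2 = -0.6868 - 0.05*-6.8675 = -0.3434
  y_2 = -3.241 - 0.05*-6.482 = -2.9169
Step 3: grad_x = 2*5*-0.3434 = -3.4338, grad_y = 2*1*-2.9169 = -5.8338
  x_3 = -0.3434 - 0.05*-3.4338 = -0.1717
  y_3 = -2.9169 - 0.05*-5.8338 = -2.6252
Step 4: grad_x = 2*5*-0.1717 = -1.7169, grad_y = 2*1*-2.6252 = -5.2504
  x_4 = -0.1717 - 0.05*-1.7169 = -0.0858
  y_4 = -2.6252 - 0.05*-5.2504 = -2.3627
Step 5: grad_x = 2*5*-0.0858 = -0.8584, grad_y = 2*1*-2.3627 = -4.7254
  x_5 = -0.0858 - 0.05*-0.8584 = -0.0429
  y_5 = -2.3627 - 0.05*-4.7254 = -2.1264
f(-0.0429, -2.1264) = 5*(-0.0429)^2 + 1*(-2.1264)^2 = 4.5308


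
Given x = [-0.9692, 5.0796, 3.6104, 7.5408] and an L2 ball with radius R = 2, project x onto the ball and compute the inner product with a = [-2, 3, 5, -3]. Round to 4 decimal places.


Step 1: Compute ||x|| (intermediates to 6 decimals).
||x|| = sqrt((-0.9692)^2 + 5.0796^2 + 3.6104^2 + 7.5408^2) = 9.830582
Step 2: Project.
Since ||x|| > R, scale = R/||x|| = 2/9.830582 = 0.203447, proj(x) = scale * x
proj(x) = [-0.197181, 1.033429, 0.734525, 1.534153]
Step 3: Dot product.
a^T * proj(x) = -2*(-0.197181) + 3*1.033429 + 5*0.734525 - 3*1.534153 = 2.5648


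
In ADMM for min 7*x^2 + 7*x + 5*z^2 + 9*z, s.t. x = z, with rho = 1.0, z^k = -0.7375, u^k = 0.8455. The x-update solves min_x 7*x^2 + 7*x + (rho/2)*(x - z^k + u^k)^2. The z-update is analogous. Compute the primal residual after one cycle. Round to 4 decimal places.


ADMM iteration with rho = 1.0, z^k = -0.7375, u^k = 0.8455
Step 1: x-update.
Minimize 7*x^2 + 7*x + (1.0/2)*(x + 0.7375 + 0.8455)^2
FOC: (2*7 + 1.0)*x = -7 + 1.0*(-0.7375 - 0.8455)
x^{k+1} = -0.5722
Step 2: z-update.
Minimize 5*z^2 + 9*z + (1.0/2)*(-0.5722 - z + 0.8455)^2
FOC: (2*5 + 1.0)*z = -9 + 1.0*(-0.5722 + 0.8455)
z^{k+1} = -0.7933
Step 3: u-update.
u^{k+1} = 0.8455 - 0.5722 + 0.7933 = 1.0666
Step 4: Primal residual = |-0.5722 + 0.7933| = 0.2211


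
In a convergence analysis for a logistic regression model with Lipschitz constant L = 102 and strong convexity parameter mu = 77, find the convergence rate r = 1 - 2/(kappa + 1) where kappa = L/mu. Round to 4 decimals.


Step 1: Compute the condition number.
kappa = L/mu = 102/77 = 1.3247
Step 2: Compute the convergence rate.
r = 1 - 2/(kappa + 1) = 1 - 2*mu/(L + mu) = (L - mu)/(L + mu) = 25/179 = 0.1397


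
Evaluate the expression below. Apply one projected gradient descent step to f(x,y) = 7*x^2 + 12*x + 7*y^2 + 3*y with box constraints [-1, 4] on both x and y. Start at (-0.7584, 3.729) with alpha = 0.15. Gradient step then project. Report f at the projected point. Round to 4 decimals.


Step 1: Compute gradient at (-0.7584, 3.729).
grad_x = 2*7*-0.7584 + 12 = 1.3824
grad_y = 2*7*3.729 + 3 = 55.206
Step 2: Gradient step.
x_raw = -0.7584 - 0.15*1.3824 = -0.9658
y_raw = 3.729 - 0.15*55.206 = -4.5519
Step 3: Project onto [-1, 4].
x_proj = clip(-0.9658) = -0.9658
y_proj = clip(-4.5519) = -1.0
Step 4: Evaluate f.
f(-0.9658, -1.0) = -1.0603


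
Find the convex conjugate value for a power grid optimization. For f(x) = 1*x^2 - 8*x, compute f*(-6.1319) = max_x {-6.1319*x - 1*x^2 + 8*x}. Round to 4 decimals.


f*(y) = sup_x {y*x - a*x^2 - b*x} = sup_x {(y-b)*x - a*x^2}
FOC: (y - b) - 2a*x = 0 => x* = (y - b)/(2a)
x* = (-6.1319 + 8)/(2*1) = 0.9341
f*(-6.1319) = (y-b)^2/(4a) = (-6.1319 + 8)^2/(4*1)
= 3.4898/4 = 0.8724


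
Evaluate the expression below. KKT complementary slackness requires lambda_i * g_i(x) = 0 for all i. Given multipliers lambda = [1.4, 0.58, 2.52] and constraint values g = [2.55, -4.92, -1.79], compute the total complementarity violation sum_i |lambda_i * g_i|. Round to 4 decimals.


KKT complementary slackness check:
lambda_1 * g_1 = 1.4 * 2.55 = 3.57
lambda_2 * g_2 = 0.58 * -4.92 = -2.8536
lambda_3 * g_3 = 2.52 * -1.79 = -4.5108
Total violation = 3.57 + 2.8536 + 4.5108 = 10.9344


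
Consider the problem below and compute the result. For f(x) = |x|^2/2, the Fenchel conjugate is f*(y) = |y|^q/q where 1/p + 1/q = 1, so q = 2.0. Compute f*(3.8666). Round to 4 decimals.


The conjugate exponent q satisfies 1/p + 1/q = 1.
p = 2, so q = 2/(2 - 1) = 2.0
|y|^q = 3.8666^2.0 = 14.9506
f*(3.8666) = 14.9506 / 2.0 = 7.4753


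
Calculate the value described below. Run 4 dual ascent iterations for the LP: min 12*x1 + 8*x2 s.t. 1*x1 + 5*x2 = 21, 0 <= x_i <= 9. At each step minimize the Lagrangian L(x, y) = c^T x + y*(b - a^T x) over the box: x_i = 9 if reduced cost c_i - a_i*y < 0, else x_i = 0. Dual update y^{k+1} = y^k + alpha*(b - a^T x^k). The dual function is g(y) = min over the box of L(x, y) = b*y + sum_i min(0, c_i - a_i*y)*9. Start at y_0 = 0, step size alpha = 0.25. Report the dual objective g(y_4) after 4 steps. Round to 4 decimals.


Dual ascent for LP: min 12*x1 + 8*x2, 1*x1 + 5*x2 = 21, 0 <= x_i <= 9
Step 1: y^k = 0.0, reduced costs: (12.0, 8.0)
  x^k = (0.0, 0.0), subgradient = b - a^T x = 21.0
  y^{k+1} = 0.0 + 0.25*21.0 = 5.25
Step 2: y^k = 5.25, reduced costs: (6.75, -18.25)
  x^k = (0.0, 9.0), subgradient = b - a^T x = -24.0
  y^{k+1} = 5.25 + 0.25*-24.0 = -0.75
Step 3: y^k = -0.75, reduced costs: (12.75, 11.75)
  x^k = (0.0, 0.0), subgradient = b - a^T x = 21.0
  y^{k+1} = -0.75 + 0.25*21.0 = 4.5
Step 4: y^k = 4.5, reduced costs: (7.5, -14.5)
  x^k = (0.0, 9.0), subgradient = b - a^T x = -24.0
  y^{k+1} = 4.5 + 0.25*-24.0 = -1.5
Dual objective at y_4 = -1.5: reduced costs (13.5, 15.5), box minimizer x = (0.0, 0.0)
g(y_4) = b*y + (c1 - a1*y)*x1 + (c2 - a2*y)*x2 = 21*(-1.5) + 13.5*0.0 + 15.5*0.0 = -31.5 + 0.0 + 0.0 = -31.5


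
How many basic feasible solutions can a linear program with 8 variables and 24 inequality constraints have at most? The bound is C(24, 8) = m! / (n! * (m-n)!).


Each vertex corresponds to some choice of n active constraints out of m, so the number of vertices is at most C(m, n) = m! / (n!(m-n)!).
m = 24, n = 8
Numerator: 24 * 23 * 22 * 21 * 20 * 19 * 18 * 17
Denominator: 8! = 40320
C(24, 8) = 735471


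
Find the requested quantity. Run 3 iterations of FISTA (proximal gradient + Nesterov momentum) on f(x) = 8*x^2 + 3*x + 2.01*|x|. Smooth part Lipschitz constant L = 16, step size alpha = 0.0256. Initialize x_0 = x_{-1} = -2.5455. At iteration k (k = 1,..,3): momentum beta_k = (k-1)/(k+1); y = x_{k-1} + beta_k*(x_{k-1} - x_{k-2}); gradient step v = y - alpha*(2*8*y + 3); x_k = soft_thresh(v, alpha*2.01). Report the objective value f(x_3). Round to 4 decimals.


FISTA on f(x) = 8*x^2 + 3*x + 2.01*|x|
L = 16, alpha = 0.0256
Iteration 1: beta = 0.0, y = -2.5455 + 0.0*(-2.5455 + 2.5455) = -2.5455
  grad(y) = -37.728, v = y - alpha*grad = -1.5797
  prox(v) = soft_thresh(-1.5797, 0.0515) = -1.5282
Iteration 2: beta = 0.3333, y = -1.5282 + 0.3333*(-1.5282 + 2.5455) = -1.1891
  grad(y) = -16.0258, v = y - alpha*grad = -0.7789
  prox(v) = soft_thresh(-0.7789, 0.0515) = -0.7274
Iteration 3: beta = 0.5, y = -0.7274 + 0.5*(-0.7274 + 1.5282) = -0.327
  grad(y) = -2.2318, v = y - alpha*grad = -0.2699
  prox(v) = soft_thresh(-0.2699, 0.0515) = -0.2184
f(x_3) = 8*(-0.2184)^2 + 3*(-0.2184) + 2.01*|-0.2184| = 0.1654


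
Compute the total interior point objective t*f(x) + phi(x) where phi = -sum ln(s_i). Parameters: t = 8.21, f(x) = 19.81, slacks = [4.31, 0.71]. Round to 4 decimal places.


Step 1: Compute log-barrier.
ln values: [1.4609, -0.3425]
phi = -(1.4609 - 0.3425) = -1.1184
Step 2: Compute augmented objective.
t*f(x) = 8.21*19.81 = 162.6401
Total = 162.6401 - 1.1184 = 161.5217


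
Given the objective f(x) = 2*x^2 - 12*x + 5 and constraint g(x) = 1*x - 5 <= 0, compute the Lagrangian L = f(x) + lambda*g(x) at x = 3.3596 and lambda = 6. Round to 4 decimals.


Step 1: Evaluate f(x).
f(3.3596) = 2*3.3596^2 - 12*3.3596 + 5 = -12.7414
Step 2: Evaluate g(x).
g(3.3596) = 1*3.3596 - 5 = -1.6404
Step 3: Compute Lagrangian.
L = -12.7414 + 6*-1.6404 = -22.5838


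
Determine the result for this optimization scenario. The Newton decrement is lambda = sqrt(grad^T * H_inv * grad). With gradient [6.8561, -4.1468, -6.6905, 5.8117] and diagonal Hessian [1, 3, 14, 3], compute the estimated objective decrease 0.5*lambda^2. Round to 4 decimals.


Step 1: H is diagonal, so H^(-1) * g = [6.8561, -1.3823, -0.4779, 1.9372].
Step 2: g^T H^(-1) g = sum_i g_i^2 / H_ii
  = (6.8561)^2/1 + (-4.1468)^2/3 + (-6.6905)^2/14 + (5.8117)^2/3
  = 47.0061 + 5.732 + 3.1973 + 11.2586 = 67.1941
Step 3: Objective decrease = 0.5 * g^T H^(-1) g = 33.597


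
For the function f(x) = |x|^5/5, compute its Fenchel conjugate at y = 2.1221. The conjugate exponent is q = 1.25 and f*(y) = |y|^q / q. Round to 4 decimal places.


The conjugate exponent q satisfies 1/p + 1/q = 1.
p = 5, so q = 5/(5 - 1) = 1.25
|y|^q = 2.1221^1.25 = 2.5613
f*(2.1221) = 2.5613 / 1.25 = 2.049


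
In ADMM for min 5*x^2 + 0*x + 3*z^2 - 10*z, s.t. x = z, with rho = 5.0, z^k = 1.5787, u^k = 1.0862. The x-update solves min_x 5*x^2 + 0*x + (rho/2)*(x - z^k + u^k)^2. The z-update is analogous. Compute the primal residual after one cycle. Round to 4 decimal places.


ADMM iteration with rho = 5.0, z^k = 1.5787, u^k = 1.0862
Step 1: x-update.
Minimize 5*x^2 + 0*x + (5.0/2)*(x - 1.5787 + 1.0862)^2
FOC: (2*5 + 5.0)*x = 0 + 5.0*(1.5787 - 1.0862)
x^{k+1} = 0.1642
Step 2: z-update.
Minimize 3*z^2 - 10*z + (5.0/2)*(0.1642 - z + 1.0862)^2
FOC: (2*3 + 5.0)*z = 10 + 5.0*(0.1642 + 1.0862)
z^{k+1} = 1.4774
Step 3: u-update.
u^{k+1} = 1.0862 + 0.1642 - 1.4774 = -0.2271
Step 4: Primal residual = |0.1642 - 1.4774| = 1.3133


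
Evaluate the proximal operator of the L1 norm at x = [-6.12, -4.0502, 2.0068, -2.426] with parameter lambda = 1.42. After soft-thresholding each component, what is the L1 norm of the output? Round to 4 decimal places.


Soft-thresholding with lambda = 1.42:
prox(-6.12) = sign(-6.12)*max(|-6.12| - 1.42, 0) = -4.7
prox(-4.0502) = sign(-4.0502)*max(|-4.0502| - 1.42, 0) = -2.6302
prox(2.0068) = sign(2.0068)*max(|2.0068| - 1.42, 0) = 0.5868
prox(-2.426) = sign(-2.426)*max(|-2.426| - 1.42, 0) = -1.006
prox(x) = [-4.7, -2.6302, 0.5868, -1.006]
||prox(x)||_1 = 4.7 + 2.6302 + 0.5868 + 1.006 = 8.923


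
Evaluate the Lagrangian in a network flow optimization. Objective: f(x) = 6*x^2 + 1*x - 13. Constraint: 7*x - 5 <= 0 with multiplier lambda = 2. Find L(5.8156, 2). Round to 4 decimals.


Step 1: Evaluate f(x).
f(5.8156) = 6*5.8156^2 + 1*5.8156 - 13 = 195.7428
Step 2: Evaluate g(x).
g(5.8156) = 7*5.8156 - 5 = 35.7092
Step 3: Compute Lagrangian.
L = 195.7428 + 2*35.7092 = 267.1612


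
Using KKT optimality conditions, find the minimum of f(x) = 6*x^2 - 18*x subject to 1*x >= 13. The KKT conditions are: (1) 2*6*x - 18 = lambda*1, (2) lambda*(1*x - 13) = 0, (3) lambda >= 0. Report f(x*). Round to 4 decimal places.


Step 1: Try lambda = 0 (constraint inactive).
x_unc = 18/(2*6) = 1.5
Check: 1*1.5 = 1.5 < 13 -- violated!
Step 2: Constraint must be active: 1*x = 13
x* = 13/1 = 13.0
lambda = (2*6*13.0 - 18)/1 = 138.0
Step 3: Compute optimal value.
f(x*) = 6*13.0^2 - 18*13.0 = 780.0


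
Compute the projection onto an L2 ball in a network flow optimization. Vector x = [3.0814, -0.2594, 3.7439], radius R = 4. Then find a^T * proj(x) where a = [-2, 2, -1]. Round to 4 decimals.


Step 1: Compute ||x|| (intermediates to 6 decimals).
||x|| = sqrt(3.0814^2 + (-0.2594)^2 + 3.7439^2) = 4.855832
Step 2: Project.
Since ||x|| > R, scale = R/||x|| = 4/4.855832 = 0.823752, proj(x) = scale * x
proj(x) = [2.538309, -0.213681, 3.084045]
Step 3: Dot product.
a^T * proj(x) = -2*2.538309 + 2*(-0.213681) - 1*3.084045 = -8.588


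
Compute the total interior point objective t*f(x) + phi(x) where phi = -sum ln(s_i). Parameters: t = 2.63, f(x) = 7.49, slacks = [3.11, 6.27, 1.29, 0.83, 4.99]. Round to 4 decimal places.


Step 1: Compute log-barrier.
ln values: [1.1346, 1.8358, 0.2546, -0.1863, 1.6074]
phi = -(1.1346 + 1.8358 + 0.2546 - 0.1863 + 1.6074) = -4.6461
Step 2: Compute augmented objective.
t*f(x) = 2.63*7.49 = 19.6987
Total = 19.6987 - 4.6461 = 15.0526


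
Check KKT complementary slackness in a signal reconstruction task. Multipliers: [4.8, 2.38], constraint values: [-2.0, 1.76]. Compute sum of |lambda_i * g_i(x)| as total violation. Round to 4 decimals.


KKT complementary slackness check:
lambda_1 * g_1 = 4.8 * -2.0 = -9.6
lambda_2 * g_2 = 2.38 * 1.76 = 4.1888
Total violation = 9.6 + 4.1888 = 13.7888


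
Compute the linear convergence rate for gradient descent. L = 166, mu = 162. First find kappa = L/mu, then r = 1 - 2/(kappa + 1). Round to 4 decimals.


Step 1: Compute the condition number.
kappa = L/mu = 166/162 = 1.0247
Step 2: Compute the convergence rate.
r = 1 - 2/(kappa + 1) = 1 - 2*mu/(L + mu) = (L - mu)/(L + mu) = 4/328 = 0.0122


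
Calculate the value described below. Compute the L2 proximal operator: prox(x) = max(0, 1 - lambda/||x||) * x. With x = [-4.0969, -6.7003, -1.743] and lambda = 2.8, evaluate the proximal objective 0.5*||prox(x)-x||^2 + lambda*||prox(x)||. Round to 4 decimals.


Step 1: Compute ||x||.
||x|| = 8.0447
Step 2: Compute scaling factor.
scale = max(0, 1 - 2.8/8.0447) = 0.6519
Step 3: prox(x) = [-2.6709, -4.3682, -1.1363]
||prox(x)|| = 5.2447
Step 4: Proximal objective.
0.5*||prox-x||^2 = 3.92
lambda*||prox|| = 14.6852
Total = 18.6051


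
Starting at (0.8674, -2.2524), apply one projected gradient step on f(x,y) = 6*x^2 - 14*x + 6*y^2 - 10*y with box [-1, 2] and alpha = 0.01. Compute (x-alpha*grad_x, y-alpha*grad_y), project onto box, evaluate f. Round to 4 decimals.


Step 1: Compute gradient at (0.8674, -2.2524).
grad_x = 2*6*0.8674 - 14 = -3.5912
grad_y = 2*6*-2.2524 - 10 = -37.0288
Step 2: Gradient step.
x_raw = 0.8674 - 0.01*-3.5912 = 0.9033
y_raw = -2.2524 - 0.01*-37.0288 = -1.8821
Step 3: Project onto [-1, 2].
x_proj = clip(0.9033) = 0.9033
y_proj = clip(-1.8821) = -1.0
Step 4: Evaluate f.
f(0.9033, -1.0) = 8.2495


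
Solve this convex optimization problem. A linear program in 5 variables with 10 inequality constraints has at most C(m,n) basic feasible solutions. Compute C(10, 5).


Each vertex corresponds to some choice of n active constraints out of m, so the number of vertices is at most C(m, n) = m! / (n!(m-n)!).
m = 10, n = 5
Numerator: 10 * 9 * 8 * 7 * 6
Denominator: 5! = 120
C(10, 5) = 252


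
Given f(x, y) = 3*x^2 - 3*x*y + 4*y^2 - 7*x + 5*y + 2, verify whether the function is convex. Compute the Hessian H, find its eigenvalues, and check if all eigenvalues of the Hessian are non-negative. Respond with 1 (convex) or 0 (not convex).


The Hessian of f(x,y) = 3*x^2 - 3*x*y + 4*y^2 - 7*x + 5*y + 2 is:
H = [[6, -3], [-3, 8]]
Trace = 6 + 8 = 14
Determinant = 6*8 - (-3)^2 = 39
Discriminant = (14)^2 - 4*39 = 40.0
Eigenvalues: lambda_1 = 3.8377, lambda_2 = 10.1623
The function is convex.

1


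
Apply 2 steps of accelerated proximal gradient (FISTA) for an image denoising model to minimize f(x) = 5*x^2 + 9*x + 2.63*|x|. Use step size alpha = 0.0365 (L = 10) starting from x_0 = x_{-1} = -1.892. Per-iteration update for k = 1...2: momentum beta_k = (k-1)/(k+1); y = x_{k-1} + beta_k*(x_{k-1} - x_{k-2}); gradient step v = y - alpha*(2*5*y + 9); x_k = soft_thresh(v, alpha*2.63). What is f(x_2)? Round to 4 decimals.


FISTA on f(x) = 5*x^2 + 9*x + 2.63*|x|
L = 10, alpha = 0.0365
Iteration 1: beta = 0.0, y = -1.892 + 0.0*(-1.892 + 1.892) = -1.892
  grad(y) = -9.92, v = y - alpha*grad = -1.5299
  prox(v) = soft_thresh(-1.5299, 0.096) = -1.4339
Iteration 2: beta = 0.3333, y = -1.4339 + 0.3333*(-1.4339 + 1.892) = -1.2812
  grad(y) = -3.8123, v = y - alpha*grad = -1.1421
  prox(v) = soft_thresh(-1.1421, 0.096) = -1.0461
f(x_2) = 5*(-1.0461)^2 + 9*(-1.0461) + 2.63*|-1.0461| = -1.1921


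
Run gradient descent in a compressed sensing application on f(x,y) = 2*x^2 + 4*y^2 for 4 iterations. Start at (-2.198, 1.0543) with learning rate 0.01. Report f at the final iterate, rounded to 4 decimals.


Gradient descent on f(x,y) = 2*x^2 + 4*y^2.
Starting point: (-2.198, 1.0543), alpha = 0.01
Step 1: grad_x = 2*2*-2.198 = -8.792, grad_y = 2*4*1.0543 = 8.4344
  x_1 = -2.198 - 0.01*-8.792 = -2.1101
  y_1 = 1.0543 - 0.01*8.4344 = 0.97
Step 2: grad_x = 2*2*-2.1101 = -8.4403, grad_y = 2*4*0.97 = 7.7596
  x_2 = -2.1101 - 0.01*-8.4403 = -2.0257
  y_2 = 0.97 - 0.01*7.7596 = 0.8924
Step 3: grad_x = 2*2*-2.0257 = -8.1027, grad_y = 2*4*0.8924 = 7.1389
  x_3 = -2.0257 - 0.01*-8.1027 = -1.9446
  y_3 = 0.8924 - 0.01*7.1389 = 0.821
Step 4: grad_x = 2*2*-1.9446 = -7.7786, grad_y = 2*4*0.821 = 6.5678
  x_4 = -1.9446 - 0.01*-7.7786 = -1.8669
  y_4 = 0.821 - 0.01*6.5678 = 0.7553
f(-1.8669, 0.7553) = 2*(-1.8669)^2 + 4*0.7553^2 = 9.2522


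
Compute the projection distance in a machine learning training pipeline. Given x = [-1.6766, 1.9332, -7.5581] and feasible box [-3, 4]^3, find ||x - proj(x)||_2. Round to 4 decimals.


Project each component onto [-3, 4].
clip(-1.6766) = -1.6766, clip(1.9332) = 1.9332, clip(-7.5581) = -3.0
Projection = [-1.6766, 1.9332, -3.0]
Squared diffs: [0.0, 0.0, 20.7763]
Distance = sqrt(20.7763) = 4.5581


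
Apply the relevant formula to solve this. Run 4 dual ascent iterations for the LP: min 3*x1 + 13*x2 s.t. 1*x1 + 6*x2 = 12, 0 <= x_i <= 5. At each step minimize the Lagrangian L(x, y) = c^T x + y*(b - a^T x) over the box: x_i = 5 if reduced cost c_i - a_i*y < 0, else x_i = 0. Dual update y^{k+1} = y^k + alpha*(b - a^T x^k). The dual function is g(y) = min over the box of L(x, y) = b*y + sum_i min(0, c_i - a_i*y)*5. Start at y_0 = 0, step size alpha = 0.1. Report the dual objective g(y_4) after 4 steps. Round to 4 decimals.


Dual ascent for LP: min 3*x1 + 13*x2, 1*x1 + 6*x2 = 12, 0 <= x_i <= 5
Step 1: y^k = 0.0, reduced costs: (3.0, 13.0)
  x^k = (0.0, 0.0), subgradient = b - a^T x = 12.0
  y^{k+1} = 0.0 + 0.1*12.0 = 1.2
Step 2: y^k = 1.2, reduced costs: (1.8, 5.8)
  x^k = (0.0, 0.0), subgradient = b - a^T x = 12.0
  y^{k+1} = 1.2 + 0.1*12.0 = 2.4
Step 3: y^k = 2.4, reduced costs: (0.6, -1.4)
  x^k = (0.0, 5.0), subgradient = b - a^T x = -18.0
  y^{k+1} = 2.4 + 0.1*-18.0 = 0.6
Step 4: y^k = 0.6, reduced costs: (2.4, 9.4)
  x^k = (0.0, 0.0), subgradient = b - a^T x = 12.0
  y^{k+1} = 0.6 + 0.1*12.0 = 1.8
Dual objective at y_4 = 1.8: reduced costs (1.2, 2.2), box minimizer x = (0.0, 0.0)
g(y_4) = b*y + (c1 - a1*y)*x1 + (c2 - a2*y)*x2 = 12*1.8 + 1.2*0.0 + 2.2*0.0 = 21.6 + 0.0 + 0.0 = 21.6
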